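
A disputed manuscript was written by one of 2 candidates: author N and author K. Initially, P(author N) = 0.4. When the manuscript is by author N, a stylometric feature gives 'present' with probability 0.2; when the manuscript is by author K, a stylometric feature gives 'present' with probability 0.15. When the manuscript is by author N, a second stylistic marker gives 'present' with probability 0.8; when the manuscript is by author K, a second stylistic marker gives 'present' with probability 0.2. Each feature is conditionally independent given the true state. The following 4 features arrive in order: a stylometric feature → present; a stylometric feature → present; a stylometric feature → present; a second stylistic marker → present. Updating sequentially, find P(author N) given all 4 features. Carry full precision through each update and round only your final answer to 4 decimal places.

0.8634

After a stylometric feature='present': P(author N) = 0.2·0.4000 / (0.2·0.4000 + 0.15·0.6000) ≈ 0.4706
After a stylometric feature='present': P(author N) = 0.2·0.4706 / (0.2·0.4706 + 0.15·0.5294) ≈ 0.5424
After a stylometric feature='present': P(author N) = 0.2·0.5424 / (0.2·0.5424 + 0.15·0.4576) ≈ 0.6124
After a second stylistic marker='present': P(author N) = 0.8·0.6124 / (0.8·0.6124 + 0.2·0.3876) ≈ 0.8634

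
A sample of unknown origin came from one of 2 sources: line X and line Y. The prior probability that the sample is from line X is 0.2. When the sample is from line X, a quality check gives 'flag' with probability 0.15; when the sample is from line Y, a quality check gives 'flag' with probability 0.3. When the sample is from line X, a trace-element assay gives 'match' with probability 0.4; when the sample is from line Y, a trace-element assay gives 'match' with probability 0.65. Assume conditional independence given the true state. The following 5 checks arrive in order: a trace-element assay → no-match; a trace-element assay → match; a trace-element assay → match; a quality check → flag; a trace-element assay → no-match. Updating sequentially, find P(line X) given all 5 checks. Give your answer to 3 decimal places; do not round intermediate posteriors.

0.122

Apply Bayes' rule sequentially, carrying P(line X) forward.
After a trace-element assay='no-match': P(line X) = 0.6·0.2000 / (0.6·0.2000 + 0.35·0.8000) ≈ 0.3000
After a trace-element assay='match': P(line X) = 0.4·0.3000 / (0.4·0.3000 + 0.65·0.7000) ≈ 0.2087
After a trace-element assay='match': P(line X) = 0.4·0.2087 / (0.4·0.2087 + 0.65·0.7913) ≈ 0.1396
After a quality check='flag': P(line X) = 0.15·0.1396 / (0.15·0.1396 + 0.3·0.8604) ≈ 0.0751
After a trace-element assay='no-match': P(line X) = 0.6·0.0751 / (0.6·0.0751 + 0.35·0.9249) ≈ 0.1221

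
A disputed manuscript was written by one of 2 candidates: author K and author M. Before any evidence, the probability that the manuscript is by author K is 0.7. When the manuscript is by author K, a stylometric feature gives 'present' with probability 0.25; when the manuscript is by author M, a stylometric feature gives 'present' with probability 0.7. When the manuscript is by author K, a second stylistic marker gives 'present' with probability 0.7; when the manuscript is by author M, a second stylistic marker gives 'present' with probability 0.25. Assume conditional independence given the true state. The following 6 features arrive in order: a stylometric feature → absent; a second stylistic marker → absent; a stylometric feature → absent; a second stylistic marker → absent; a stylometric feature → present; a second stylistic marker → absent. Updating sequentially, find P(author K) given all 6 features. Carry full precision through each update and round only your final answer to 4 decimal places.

0.2500

After a stylometric feature='absent': P(author K) = 0.75·0.7000 / (0.75·0.7000 + 0.3·0.3000) ≈ 0.8537
After a second stylistic marker='absent': P(author K) = 0.3·0.8537 / (0.3·0.8537 + 0.75·0.1463) ≈ 0.7000
After a stylometric feature='absent': P(author K) = 0.75·0.7000 / (0.75·0.7000 + 0.3·0.3000) ≈ 0.8537
After a second stylistic marker='absent': P(author K) = 0.3·0.8537 / (0.3·0.8537 + 0.75·0.1463) ≈ 0.7000
After a stylometric feature='present': P(author K) = 0.25·0.7000 / (0.25·0.7000 + 0.7·0.3000) ≈ 0.4545
After a second stylistic marker='absent': P(author K) = 0.3·0.4545 / (0.3·0.4545 + 0.75·0.5455) ≈ 0.2500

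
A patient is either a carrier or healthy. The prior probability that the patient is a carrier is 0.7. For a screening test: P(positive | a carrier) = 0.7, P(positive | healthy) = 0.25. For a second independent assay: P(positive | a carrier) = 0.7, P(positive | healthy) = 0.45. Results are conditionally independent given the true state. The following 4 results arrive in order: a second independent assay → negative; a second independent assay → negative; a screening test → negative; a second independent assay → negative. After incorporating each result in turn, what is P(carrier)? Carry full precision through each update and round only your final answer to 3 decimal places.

Apply Bayes' rule sequentially, carrying P(carrier) forward.
After a second independent assay='negative': P(carrier) = 0.3·0.7000 / (0.3·0.7000 + 0.55·0.3000) ≈ 0.5600
After a second independent assay='negative': P(carrier) = 0.3·0.5600 / (0.3·0.5600 + 0.55·0.4400) ≈ 0.4098
After a screening test='negative': P(carrier) = 0.3·0.4098 / (0.3·0.4098 + 0.75·0.5902) ≈ 0.2173
After a second independent assay='negative': P(carrier) = 0.3·0.2173 / (0.3·0.2173 + 0.55·0.7827) ≈ 0.1315

0.132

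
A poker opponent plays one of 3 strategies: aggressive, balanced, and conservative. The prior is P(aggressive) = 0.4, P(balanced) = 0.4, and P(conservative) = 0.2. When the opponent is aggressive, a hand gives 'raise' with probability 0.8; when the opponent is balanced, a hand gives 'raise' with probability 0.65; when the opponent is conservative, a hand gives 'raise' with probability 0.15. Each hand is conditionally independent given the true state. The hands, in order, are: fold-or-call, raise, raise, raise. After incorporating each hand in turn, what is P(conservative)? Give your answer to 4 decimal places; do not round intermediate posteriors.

Apply Bayes' rule sequentially, carrying P(conservative) forward.
After 'fold-or-call': normaliser = 0.2·0.4000 + 0.35·0.4000 + 0.85·0.2000; P(aggressive) ≈ 0.2051, P(balanced) ≈ 0.3590, P(conservative) ≈ 0.4359
After 'raise': normaliser = 0.8·0.2051 + 0.65·0.3590 + 0.15·0.4359; P(aggressive) ≈ 0.3546, P(balanced) ≈ 0.5042, P(conservative) ≈ 0.1413
After 'raise': normaliser = 0.8·0.3546 + 0.65·0.5042 + 0.15·0.1413; P(aggressive) ≈ 0.4484, P(balanced) ≈ 0.5181, P(conservative) ≈ 0.0335
After 'raise': normaliser = 0.8·0.4484 + 0.65·0.5181 + 0.15·0.0335; P(aggressive) ≈ 0.5121, P(balanced) ≈ 0.4807, P(conservative) ≈ 0.0072

0.0072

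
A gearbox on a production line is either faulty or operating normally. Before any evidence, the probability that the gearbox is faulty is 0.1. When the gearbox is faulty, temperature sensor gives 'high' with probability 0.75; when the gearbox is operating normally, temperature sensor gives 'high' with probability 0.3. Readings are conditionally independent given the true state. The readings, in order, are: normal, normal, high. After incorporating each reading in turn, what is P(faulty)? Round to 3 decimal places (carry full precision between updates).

After 'normal': P(faulty) = 0.25·0.1000 / (0.25·0.1000 + 0.7·0.9000) ≈ 0.0382
After 'normal': P(faulty) = 0.25·0.0382 / (0.25·0.0382 + 0.7·0.9618) ≈ 0.0140
After 'high': P(faulty) = 0.75·0.0140 / (0.75·0.0140 + 0.3·0.9860) ≈ 0.0342

0.034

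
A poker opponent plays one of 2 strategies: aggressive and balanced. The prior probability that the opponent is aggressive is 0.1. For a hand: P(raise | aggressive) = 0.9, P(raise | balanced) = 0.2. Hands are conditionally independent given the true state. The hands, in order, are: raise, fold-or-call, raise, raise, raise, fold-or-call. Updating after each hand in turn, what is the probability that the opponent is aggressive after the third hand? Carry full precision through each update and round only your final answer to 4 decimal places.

0.2195

After 'raise': P(aggressive) = 0.9·0.1000 / (0.9·0.1000 + 0.2·0.9000) ≈ 0.3333
After 'fold-or-call': P(aggressive) = 0.1·0.3333 / (0.1·0.3333 + 0.8·0.6667) ≈ 0.0588
After 'raise': P(aggressive) = 0.9·0.0588 / (0.9·0.0588 + 0.2·0.9412) ≈ 0.2195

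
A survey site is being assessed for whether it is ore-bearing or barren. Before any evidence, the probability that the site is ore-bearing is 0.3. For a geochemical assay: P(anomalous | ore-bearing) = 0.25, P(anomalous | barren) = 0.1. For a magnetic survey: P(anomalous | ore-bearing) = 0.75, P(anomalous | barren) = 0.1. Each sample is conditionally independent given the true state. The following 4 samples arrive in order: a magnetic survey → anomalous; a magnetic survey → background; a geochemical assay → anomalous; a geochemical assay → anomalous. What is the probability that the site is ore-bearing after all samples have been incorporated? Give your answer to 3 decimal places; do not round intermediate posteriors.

0.848

After a magnetic survey='anomalous': P(ore) = 0.75·0.3000 / (0.75·0.3000 + 0.1·0.7000) ≈ 0.7627
After a magnetic survey='background': P(ore) = 0.25·0.7627 / (0.25·0.7627 + 0.9·0.2373) ≈ 0.4717
After a geochemical assay='anomalous': P(ore) = 0.25·0.4717 / (0.25·0.4717 + 0.1·0.5283) ≈ 0.6906
After a geochemical assay='anomalous': P(ore) = 0.25·0.6906 / (0.25·0.6906 + 0.1·0.3094) ≈ 0.8480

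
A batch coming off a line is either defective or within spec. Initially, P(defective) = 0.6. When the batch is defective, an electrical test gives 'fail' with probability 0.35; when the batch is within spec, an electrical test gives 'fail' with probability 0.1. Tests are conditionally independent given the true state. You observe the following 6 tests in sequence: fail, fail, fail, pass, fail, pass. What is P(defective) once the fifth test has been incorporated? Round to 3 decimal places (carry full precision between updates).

0.994

After 'fail': P(defective) = 0.35·0.6000 / (0.35·0.6000 + 0.1·0.4000) ≈ 0.8400
After 'fail': P(defective) = 0.35·0.8400 / (0.35·0.8400 + 0.1·0.1600) ≈ 0.9484
After 'fail': P(defective) = 0.35·0.9484 / (0.35·0.9484 + 0.1·0.0516) ≈ 0.9847
After 'pass': P(defective) = 0.65·0.9847 / (0.65·0.9847 + 0.9·0.0153) ≈ 0.9789
After 'fail': P(defective) = 0.35·0.9789 / (0.35·0.9789 + 0.1·0.0211) ≈ 0.9939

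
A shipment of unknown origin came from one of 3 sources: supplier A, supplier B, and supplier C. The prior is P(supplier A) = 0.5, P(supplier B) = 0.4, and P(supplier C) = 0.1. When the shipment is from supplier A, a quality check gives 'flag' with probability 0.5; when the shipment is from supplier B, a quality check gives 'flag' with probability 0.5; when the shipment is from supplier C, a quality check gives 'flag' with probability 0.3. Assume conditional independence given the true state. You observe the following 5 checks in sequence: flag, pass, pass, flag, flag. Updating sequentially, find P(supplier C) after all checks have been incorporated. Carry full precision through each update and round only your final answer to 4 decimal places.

After 'flag': normaliser = 0.5·0.5000 + 0.5·0.4000 + 0.3·0.1000; P(supplier A) ≈ 0.5208, P(supplier B) ≈ 0.4167, P(supplier C) ≈ 0.0625
After 'pass': normaliser = 0.5·0.5208 + 0.5·0.4167 + 0.7·0.0625; P(supplier A) ≈ 0.5081, P(supplier B) ≈ 0.4065, P(supplier C) ≈ 0.0854
After 'pass': normaliser = 0.5·0.5081 + 0.5·0.4065 + 0.7·0.0854; P(supplier A) ≈ 0.4914, P(supplier B) ≈ 0.3931, P(supplier C) ≈ 0.1156
After 'flag': normaliser = 0.5·0.4914 + 0.5·0.3931 + 0.3·0.1156; P(supplier A) ≈ 0.5152, P(supplier B) ≈ 0.4121, P(supplier C) ≈ 0.0727
After 'flag': normaliser = 0.5·0.5152 + 0.5·0.4121 + 0.3·0.0727; P(supplier A) ≈ 0.5306, P(supplier B) ≈ 0.4245, P(supplier C) ≈ 0.0449

0.0449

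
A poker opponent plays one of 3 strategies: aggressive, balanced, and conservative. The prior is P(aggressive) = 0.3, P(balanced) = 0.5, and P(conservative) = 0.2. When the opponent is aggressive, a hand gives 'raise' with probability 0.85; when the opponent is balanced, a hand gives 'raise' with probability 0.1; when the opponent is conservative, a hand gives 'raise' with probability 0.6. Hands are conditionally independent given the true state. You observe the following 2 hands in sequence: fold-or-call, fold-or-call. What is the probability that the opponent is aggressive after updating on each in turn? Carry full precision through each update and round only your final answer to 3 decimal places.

After 'fold-or-call': normaliser = 0.15·0.3000 + 0.9·0.5000 + 0.4·0.2000; P(aggressive) ≈ 0.0783, P(balanced) ≈ 0.7826, P(conservative) ≈ 0.1391
After 'fold-or-call': normaliser = 0.15·0.0783 + 0.9·0.7826 + 0.4·0.1391; P(aggressive) ≈ 0.0152, P(balanced) ≈ 0.9127, P(conservative) ≈ 0.0721

0.015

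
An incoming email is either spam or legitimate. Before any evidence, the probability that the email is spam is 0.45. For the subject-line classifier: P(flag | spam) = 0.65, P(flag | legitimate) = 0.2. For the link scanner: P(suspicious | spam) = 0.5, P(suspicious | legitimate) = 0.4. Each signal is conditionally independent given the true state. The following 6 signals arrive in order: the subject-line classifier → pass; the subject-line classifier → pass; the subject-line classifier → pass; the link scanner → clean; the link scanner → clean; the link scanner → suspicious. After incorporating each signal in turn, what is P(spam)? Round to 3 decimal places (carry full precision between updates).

After the subject-line classifier='pass': P(spam) = 0.35·0.4500 / (0.35·0.4500 + 0.8·0.5500) ≈ 0.2636
After the subject-line classifier='pass': P(spam) = 0.35·0.2636 / (0.35·0.2636 + 0.8·0.7364) ≈ 0.1354
After the subject-line classifier='pass': P(spam) = 0.35·0.1354 / (0.35·0.1354 + 0.8·0.8646) ≈ 0.0641
After the link scanner='clean': P(spam) = 0.5·0.0641 / (0.5·0.0641 + 0.6·0.9359) ≈ 0.0540
After the link scanner='clean': P(spam) = 0.5·0.0540 / (0.5·0.0540 + 0.6·0.9460) ≈ 0.0454
After the link scanner='suspicious': P(spam) = 0.5·0.0454 / (0.5·0.0454 + 0.4·0.9546) ≈ 0.0561

0.056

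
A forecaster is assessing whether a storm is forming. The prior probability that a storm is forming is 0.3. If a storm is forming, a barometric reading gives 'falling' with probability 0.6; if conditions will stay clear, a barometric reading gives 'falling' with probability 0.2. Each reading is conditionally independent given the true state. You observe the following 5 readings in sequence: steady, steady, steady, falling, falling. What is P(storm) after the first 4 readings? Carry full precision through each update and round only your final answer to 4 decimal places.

Each posterior becomes the prior for the next update.
After 'steady': P(storm) = 0.4·0.3000 / (0.4·0.3000 + 0.8·0.7000) ≈ 0.1765
After 'steady': P(storm) = 0.4·0.1765 / (0.4·0.1765 + 0.8·0.8235) ≈ 0.0968
After 'steady': P(storm) = 0.4·0.0968 / (0.4·0.0968 + 0.8·0.9032) ≈ 0.0508
After 'falling': P(storm) = 0.6·0.0508 / (0.6·0.0508 + 0.2·0.9492) ≈ 0.1385

0.1385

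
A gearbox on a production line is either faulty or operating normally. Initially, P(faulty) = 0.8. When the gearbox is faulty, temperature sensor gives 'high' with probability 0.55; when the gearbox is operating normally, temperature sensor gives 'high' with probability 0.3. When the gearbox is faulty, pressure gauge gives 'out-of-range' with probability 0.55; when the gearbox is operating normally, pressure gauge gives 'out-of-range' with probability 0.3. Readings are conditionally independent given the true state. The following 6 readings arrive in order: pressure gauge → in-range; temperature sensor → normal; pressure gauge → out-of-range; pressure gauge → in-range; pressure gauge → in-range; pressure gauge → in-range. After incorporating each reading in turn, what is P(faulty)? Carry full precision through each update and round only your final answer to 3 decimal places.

After pressure gauge='in-range': P(faulty) = 0.45·0.8000 / (0.45·0.8000 + 0.7·0.2000) ≈ 0.7200
After temperature sensor='normal': P(faulty) = 0.45·0.7200 / (0.45·0.7200 + 0.7·0.2800) ≈ 0.6231
After pressure gauge='out-of-range': P(faulty) = 0.55·0.6231 / (0.55·0.6231 + 0.3·0.3769) ≈ 0.7519
After pressure gauge='in-range': P(faulty) = 0.45·0.7519 / (0.45·0.7519 + 0.7·0.2481) ≈ 0.6608
After pressure gauge='in-range': P(faulty) = 0.45·0.6608 / (0.45·0.6608 + 0.7·0.3392) ≈ 0.5560
After pressure gauge='in-range': P(faulty) = 0.45·0.5560 / (0.45·0.5560 + 0.7·0.4440) ≈ 0.4460

0.446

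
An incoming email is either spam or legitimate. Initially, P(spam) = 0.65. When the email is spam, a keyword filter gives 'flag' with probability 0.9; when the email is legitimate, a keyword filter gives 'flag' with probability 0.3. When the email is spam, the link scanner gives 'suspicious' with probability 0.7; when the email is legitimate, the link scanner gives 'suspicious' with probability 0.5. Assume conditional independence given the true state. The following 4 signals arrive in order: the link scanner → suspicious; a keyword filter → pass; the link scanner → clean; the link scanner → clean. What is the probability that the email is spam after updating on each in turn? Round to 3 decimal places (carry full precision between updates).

0.118

After the link scanner='suspicious': P(spam) = 0.7·0.6500 / (0.7·0.6500 + 0.5·0.3500) ≈ 0.7222
After a keyword filter='pass': P(spam) = 0.1·0.7222 / (0.1·0.7222 + 0.7·0.2778) ≈ 0.2708
After the link scanner='clean': P(spam) = 0.3·0.2708 / (0.3·0.2708 + 0.5·0.7292) ≈ 0.1822
After the link scanner='clean': P(spam) = 0.3·0.1822 / (0.3·0.1822 + 0.5·0.8178) ≈ 0.1179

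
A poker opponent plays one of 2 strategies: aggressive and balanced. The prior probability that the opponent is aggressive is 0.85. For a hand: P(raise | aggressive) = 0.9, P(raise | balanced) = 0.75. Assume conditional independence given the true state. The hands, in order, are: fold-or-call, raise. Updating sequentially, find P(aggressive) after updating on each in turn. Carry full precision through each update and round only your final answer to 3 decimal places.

After 'fold-or-call': P(aggressive) = 0.1·0.8500 / (0.1·0.8500 + 0.25·0.1500) ≈ 0.6939
After 'raise': P(aggressive) = 0.9·0.6939 / (0.9·0.6939 + 0.75·0.3061) ≈ 0.7312

0.731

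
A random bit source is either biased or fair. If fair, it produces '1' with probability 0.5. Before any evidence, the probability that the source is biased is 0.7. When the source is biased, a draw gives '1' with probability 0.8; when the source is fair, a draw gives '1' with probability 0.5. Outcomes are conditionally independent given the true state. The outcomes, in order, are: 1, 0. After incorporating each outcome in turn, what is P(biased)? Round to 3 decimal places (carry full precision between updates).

Each posterior becomes the prior for the next update.
After '1': P(biased) = 0.8·0.7000 / (0.8·0.7000 + 0.5·0.3000) ≈ 0.7887
After '0': P(biased) = 0.2·0.7887 / (0.2·0.7887 + 0.5·0.2113) ≈ 0.5989

0.599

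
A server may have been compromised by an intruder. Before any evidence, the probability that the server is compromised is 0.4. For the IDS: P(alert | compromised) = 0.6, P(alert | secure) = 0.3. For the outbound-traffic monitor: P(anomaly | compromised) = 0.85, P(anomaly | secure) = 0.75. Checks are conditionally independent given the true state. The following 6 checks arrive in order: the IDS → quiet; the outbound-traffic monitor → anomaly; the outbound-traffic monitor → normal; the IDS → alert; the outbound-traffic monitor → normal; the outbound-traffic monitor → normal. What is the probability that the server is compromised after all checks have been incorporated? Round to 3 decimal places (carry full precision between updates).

0.157

After the IDS='quiet': P(compromised) = 0.4·0.4000 / (0.4·0.4000 + 0.7·0.6000) ≈ 0.2759
After the outbound-traffic monitor='anomaly': P(compromised) = 0.85·0.2759 / (0.85·0.2759 + 0.75·0.7241) ≈ 0.3016
After the outbound-traffic monitor='normal': P(compromised) = 0.15·0.3016 / (0.15·0.3016 + 0.25·0.6984) ≈ 0.2057
After the IDS='alert': P(compromised) = 0.6·0.2057 / (0.6·0.2057 + 0.3·0.7943) ≈ 0.3413
After the outbound-traffic monitor='normal': P(compromised) = 0.15·0.3413 / (0.15·0.3413 + 0.25·0.6587) ≈ 0.2371
After the outbound-traffic monitor='normal': P(compromised) = 0.15·0.2371 / (0.15·0.2371 + 0.25·0.7629) ≈ 0.1572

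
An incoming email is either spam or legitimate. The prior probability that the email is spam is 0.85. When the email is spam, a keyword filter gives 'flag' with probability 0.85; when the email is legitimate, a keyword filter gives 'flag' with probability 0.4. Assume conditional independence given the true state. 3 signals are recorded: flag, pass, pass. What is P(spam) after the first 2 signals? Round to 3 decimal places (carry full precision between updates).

0.751

Each posterior becomes the prior for the next update.
After 'flag': P(spam) = 0.85·0.8500 / (0.85·0.8500 + 0.4·0.1500) ≈ 0.9233
After 'pass': P(spam) = 0.15·0.9233 / (0.15·0.9233 + 0.6·0.0767) ≈ 0.7506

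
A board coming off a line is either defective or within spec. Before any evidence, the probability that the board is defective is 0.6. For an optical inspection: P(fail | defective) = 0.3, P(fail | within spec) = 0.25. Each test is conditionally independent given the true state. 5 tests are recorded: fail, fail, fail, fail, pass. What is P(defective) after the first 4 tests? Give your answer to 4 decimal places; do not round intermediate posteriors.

After 'fail': P(defective) = 0.3·0.6000 / (0.3·0.6000 + 0.25·0.4000) ≈ 0.6429
After 'fail': P(defective) = 0.3·0.6429 / (0.3·0.6429 + 0.25·0.3571) ≈ 0.6835
After 'fail': P(defective) = 0.3·0.6835 / (0.3·0.6835 + 0.25·0.3165) ≈ 0.7216
After 'fail': P(defective) = 0.3·0.7216 / (0.3·0.7216 + 0.25·0.2784) ≈ 0.7567

0.7567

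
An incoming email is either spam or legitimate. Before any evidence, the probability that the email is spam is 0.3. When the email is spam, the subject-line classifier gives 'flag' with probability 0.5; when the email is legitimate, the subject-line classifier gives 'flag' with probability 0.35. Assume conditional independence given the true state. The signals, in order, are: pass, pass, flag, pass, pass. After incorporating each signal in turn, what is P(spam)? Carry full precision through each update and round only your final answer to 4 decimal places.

0.1765

After 'pass': P(spam) = 0.5·0.3000 / (0.5·0.3000 + 0.65·0.7000) ≈ 0.2479
After 'pass': P(spam) = 0.5·0.2479 / (0.5·0.2479 + 0.65·0.7521) ≈ 0.2023
After 'flag': P(spam) = 0.5·0.2023 / (0.5·0.2023 + 0.35·0.7977) ≈ 0.2659
After 'pass': P(spam) = 0.5·0.2659 / (0.5·0.2659 + 0.65·0.7341) ≈ 0.2179
After 'pass': P(spam) = 0.5·0.2179 / (0.5·0.2179 + 0.65·0.7821) ≈ 0.1765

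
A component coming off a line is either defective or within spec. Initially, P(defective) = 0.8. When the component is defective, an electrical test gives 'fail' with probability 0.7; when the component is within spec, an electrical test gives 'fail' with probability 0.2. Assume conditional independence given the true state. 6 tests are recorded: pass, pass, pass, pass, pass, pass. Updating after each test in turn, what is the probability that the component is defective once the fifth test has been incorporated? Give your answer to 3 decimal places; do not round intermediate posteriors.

Apply Bayes' rule sequentially, carrying P(defective) forward.
After 'pass': P(defective) = 0.3·0.8000 / (0.3·0.8000 + 0.8·0.2000) ≈ 0.6000
After 'pass': P(defective) = 0.3·0.6000 / (0.3·0.6000 + 0.8·0.4000) ≈ 0.3600
After 'pass': P(defective) = 0.3·0.3600 / (0.3·0.3600 + 0.8·0.6400) ≈ 0.1742
After 'pass': P(defective) = 0.3·0.1742 / (0.3·0.1742 + 0.8·0.8258) ≈ 0.0733
After 'pass': P(defective) = 0.3·0.0733 / (0.3·0.0733 + 0.8·0.9267) ≈ 0.0288

0.029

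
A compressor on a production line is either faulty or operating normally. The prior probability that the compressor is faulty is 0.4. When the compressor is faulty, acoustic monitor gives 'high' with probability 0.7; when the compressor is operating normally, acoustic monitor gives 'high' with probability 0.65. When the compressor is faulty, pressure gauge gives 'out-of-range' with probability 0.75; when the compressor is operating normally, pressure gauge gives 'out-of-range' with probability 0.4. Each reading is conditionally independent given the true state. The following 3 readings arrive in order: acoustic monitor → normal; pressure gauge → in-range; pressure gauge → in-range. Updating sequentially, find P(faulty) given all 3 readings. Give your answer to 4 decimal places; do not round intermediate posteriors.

After acoustic monitor='normal': P(faulty) = 0.3·0.4000 / (0.3·0.4000 + 0.35·0.6000) ≈ 0.3636
After pressure gauge='in-range': P(faulty) = 0.25·0.3636 / (0.25·0.3636 + 0.6·0.6364) ≈ 0.1923
After pressure gauge='in-range': P(faulty) = 0.25·0.1923 / (0.25·0.1923 + 0.6·0.8077) ≈ 0.0903

0.0903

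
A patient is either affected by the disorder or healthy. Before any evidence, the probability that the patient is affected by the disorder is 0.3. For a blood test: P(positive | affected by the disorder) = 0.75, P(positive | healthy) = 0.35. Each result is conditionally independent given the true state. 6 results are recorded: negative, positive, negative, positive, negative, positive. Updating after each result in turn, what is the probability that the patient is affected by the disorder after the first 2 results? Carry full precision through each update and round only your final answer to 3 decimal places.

Each posterior becomes the prior for the next update.
After 'negative': P(affected) = 0.25·0.3000 / (0.25·0.3000 + 0.65·0.7000) ≈ 0.1415
After 'positive': P(affected) = 0.75·0.1415 / (0.75·0.1415 + 0.35·0.8585) ≈ 0.2610

0.261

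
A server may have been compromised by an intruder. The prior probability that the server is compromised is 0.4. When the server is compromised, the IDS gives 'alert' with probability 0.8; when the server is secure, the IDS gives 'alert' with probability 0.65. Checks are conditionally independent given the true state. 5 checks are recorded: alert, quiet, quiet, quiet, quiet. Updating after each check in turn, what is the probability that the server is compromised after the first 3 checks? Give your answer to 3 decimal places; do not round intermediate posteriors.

0.211

After 'alert': P(compromised) = 0.8·0.4000 / (0.8·0.4000 + 0.65·0.6000) ≈ 0.4507
After 'quiet': P(compromised) = 0.2·0.4507 / (0.2·0.4507 + 0.35·0.5493) ≈ 0.3192
After 'quiet': P(compromised) = 0.2·0.3192 / (0.2·0.3192 + 0.35·0.6808) ≈ 0.2113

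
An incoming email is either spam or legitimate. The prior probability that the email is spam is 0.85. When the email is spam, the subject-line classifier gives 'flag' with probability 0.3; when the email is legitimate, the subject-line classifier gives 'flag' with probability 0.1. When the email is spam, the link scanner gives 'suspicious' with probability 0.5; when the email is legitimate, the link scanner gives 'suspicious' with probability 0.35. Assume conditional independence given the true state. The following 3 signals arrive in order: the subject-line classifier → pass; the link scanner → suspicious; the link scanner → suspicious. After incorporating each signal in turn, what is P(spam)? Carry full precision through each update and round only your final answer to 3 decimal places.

0.900

After the subject-line classifier='pass': P(spam) = 0.7·0.8500 / (0.7·0.8500 + 0.9·0.1500) ≈ 0.8151
After the link scanner='suspicious': P(spam) = 0.5·0.8151 / (0.5·0.8151 + 0.35·0.1849) ≈ 0.8629
After the link scanner='suspicious': P(spam) = 0.5·0.8629 / (0.5·0.8629 + 0.35·0.1371) ≈ 0.8999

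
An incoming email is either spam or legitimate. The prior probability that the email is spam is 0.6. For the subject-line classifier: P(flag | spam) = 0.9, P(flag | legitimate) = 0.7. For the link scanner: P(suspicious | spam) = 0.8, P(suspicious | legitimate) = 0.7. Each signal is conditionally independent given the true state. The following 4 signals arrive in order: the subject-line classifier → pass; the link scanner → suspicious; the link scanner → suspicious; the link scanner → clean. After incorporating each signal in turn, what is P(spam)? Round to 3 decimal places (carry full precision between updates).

Apply Bayes' rule sequentially, carrying P(spam) forward.
After the subject-line classifier='pass': P(spam) = 0.1·0.6000 / (0.1·0.6000 + 0.3·0.4000) ≈ 0.3333
After the link scanner='suspicious': P(spam) = 0.8·0.3333 / (0.8·0.3333 + 0.7·0.6667) ≈ 0.3636
After the link scanner='suspicious': P(spam) = 0.8·0.3636 / (0.8·0.3636 + 0.7·0.6364) ≈ 0.3951
After the link scanner='clean': P(spam) = 0.2·0.3951 / (0.2·0.3951 + 0.3·0.6049) ≈ 0.3033

0.303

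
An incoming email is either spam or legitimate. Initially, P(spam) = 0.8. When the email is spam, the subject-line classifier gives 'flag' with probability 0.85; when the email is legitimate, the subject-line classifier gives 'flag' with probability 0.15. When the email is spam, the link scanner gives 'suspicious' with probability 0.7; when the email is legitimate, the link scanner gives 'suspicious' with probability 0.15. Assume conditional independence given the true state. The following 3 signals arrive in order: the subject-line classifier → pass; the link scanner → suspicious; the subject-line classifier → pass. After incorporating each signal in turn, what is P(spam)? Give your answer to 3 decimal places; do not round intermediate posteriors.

0.368

After the subject-line classifier='pass': P(spam) = 0.15·0.8000 / (0.15·0.8000 + 0.85·0.2000) ≈ 0.4138
After the link scanner='suspicious': P(spam) = 0.7·0.4138 / (0.7·0.4138 + 0.15·0.5862) ≈ 0.7671
After the subject-line classifier='pass': P(spam) = 0.15·0.7671 / (0.15·0.7671 + 0.85·0.2329) ≈ 0.3676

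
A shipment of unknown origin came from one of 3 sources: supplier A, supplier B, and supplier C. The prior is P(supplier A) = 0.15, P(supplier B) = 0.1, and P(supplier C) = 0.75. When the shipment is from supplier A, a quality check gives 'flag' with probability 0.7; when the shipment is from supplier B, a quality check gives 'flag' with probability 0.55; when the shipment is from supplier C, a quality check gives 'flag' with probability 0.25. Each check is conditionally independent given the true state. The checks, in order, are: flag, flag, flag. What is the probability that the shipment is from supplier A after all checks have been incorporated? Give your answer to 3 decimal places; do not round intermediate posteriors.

After 'flag': normaliser = 0.7·0.1500 + 0.55·0.1000 + 0.25·0.7500; P(supplier A) ≈ 0.3022, P(supplier B) ≈ 0.1583, P(supplier C) ≈ 0.5396
After 'flag': normaliser = 0.7·0.3022 + 0.55·0.1583 + 0.25·0.5396; P(supplier A) ≈ 0.4880, P(supplier B) ≈ 0.2008, P(supplier C) ≈ 0.3112
After 'flag': normaliser = 0.7·0.4880 + 0.55·0.2008 + 0.25·0.3112; P(supplier A) ≈ 0.6447, P(supplier B) ≈ 0.2085, P(supplier C) ≈ 0.1468

0.645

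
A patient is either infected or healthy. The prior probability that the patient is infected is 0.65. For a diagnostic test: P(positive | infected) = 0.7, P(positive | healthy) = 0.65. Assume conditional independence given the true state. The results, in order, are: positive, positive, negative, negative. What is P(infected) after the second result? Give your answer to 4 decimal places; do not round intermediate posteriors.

0.6829

After 'positive': P(infected) = 0.7·0.6500 / (0.7·0.6500 + 0.65·0.3500) ≈ 0.6667
After 'positive': P(infected) = 0.7·0.6667 / (0.7·0.6667 + 0.65·0.3333) ≈ 0.6829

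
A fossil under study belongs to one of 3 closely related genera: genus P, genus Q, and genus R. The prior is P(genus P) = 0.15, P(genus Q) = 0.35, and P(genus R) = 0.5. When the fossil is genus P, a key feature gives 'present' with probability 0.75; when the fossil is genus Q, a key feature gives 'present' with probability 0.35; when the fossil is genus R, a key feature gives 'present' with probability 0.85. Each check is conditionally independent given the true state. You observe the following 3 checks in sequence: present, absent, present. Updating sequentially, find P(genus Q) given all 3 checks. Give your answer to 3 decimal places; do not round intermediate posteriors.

0.270

After 'present': normaliser = 0.75·0.1500 + 0.35·0.3500 + 0.85·0.5000; P(genus P) ≈ 0.1705, P(genus Q) ≈ 0.1856, P(genus R) ≈ 0.6439
After 'absent': normaliser = 0.25·0.1705 + 0.65·0.1856 + 0.15·0.6439; P(genus P) ≈ 0.1640, P(genus Q) ≈ 0.4643, P(genus R) ≈ 0.3717
After 'present': normaliser = 0.75·0.1640 + 0.35·0.4643 + 0.85·0.3717; P(genus P) ≈ 0.2045, P(genus Q) ≈ 0.2702, P(genus R) ≈ 0.5253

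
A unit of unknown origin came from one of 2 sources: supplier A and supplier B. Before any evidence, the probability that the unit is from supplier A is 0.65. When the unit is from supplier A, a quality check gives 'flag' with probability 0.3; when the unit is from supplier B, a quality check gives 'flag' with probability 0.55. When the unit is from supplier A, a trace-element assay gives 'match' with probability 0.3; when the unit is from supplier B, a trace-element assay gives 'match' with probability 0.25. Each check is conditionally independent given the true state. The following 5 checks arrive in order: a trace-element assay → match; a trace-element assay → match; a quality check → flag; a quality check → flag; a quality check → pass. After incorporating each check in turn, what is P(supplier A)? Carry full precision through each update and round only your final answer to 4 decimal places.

After a trace-element assay='match': P(supplier A) = 0.3·0.6500 / (0.3·0.6500 + 0.25·0.3500) ≈ 0.6903
After a trace-element assay='match': P(supplier A) = 0.3·0.6903 / (0.3·0.6903 + 0.25·0.3097) ≈ 0.7278
After a quality check='flag': P(supplier A) = 0.3·0.7278 / (0.3·0.7278 + 0.55·0.2722) ≈ 0.5933
After a quality check='flag': P(supplier A) = 0.3·0.5933 / (0.3·0.5933 + 0.55·0.4067) ≈ 0.4431
After a quality check='pass': P(supplier A) = 0.7·0.4431 / (0.7·0.4431 + 0.45·0.5569) ≈ 0.5531

0.5531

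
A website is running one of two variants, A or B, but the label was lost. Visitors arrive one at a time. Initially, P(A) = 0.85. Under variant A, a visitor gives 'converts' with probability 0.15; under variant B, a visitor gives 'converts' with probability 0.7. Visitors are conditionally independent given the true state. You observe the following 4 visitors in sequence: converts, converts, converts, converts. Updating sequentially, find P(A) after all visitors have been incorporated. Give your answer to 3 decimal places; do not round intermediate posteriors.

Apply Bayes' rule sequentially, carrying P(A) forward.
After 'converts': P(A) = 0.15·0.8500 / (0.15·0.8500 + 0.7·0.1500) ≈ 0.5484
After 'converts': P(A) = 0.15·0.5484 / (0.15·0.5484 + 0.7·0.4516) ≈ 0.2065
After 'converts': P(A) = 0.15·0.2065 / (0.15·0.2065 + 0.7·0.7935) ≈ 0.0528
After 'converts': P(A) = 0.15·0.0528 / (0.15·0.0528 + 0.7·0.9472) ≈ 0.0118

0.012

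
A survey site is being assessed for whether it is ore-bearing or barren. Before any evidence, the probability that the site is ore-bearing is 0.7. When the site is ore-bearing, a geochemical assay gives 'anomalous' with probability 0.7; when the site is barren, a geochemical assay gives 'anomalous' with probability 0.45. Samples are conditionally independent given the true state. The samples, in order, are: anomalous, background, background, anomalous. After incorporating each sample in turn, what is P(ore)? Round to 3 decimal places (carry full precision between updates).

0.627

After 'anomalous': P(ore) = 0.7·0.7000 / (0.7·0.7000 + 0.45·0.3000) ≈ 0.7840
After 'background': P(ore) = 0.3·0.7840 / (0.3·0.7840 + 0.55·0.2160) ≈ 0.6644
After 'background': P(ore) = 0.3·0.6644 / (0.3·0.6644 + 0.55·0.3356) ≈ 0.5192
After 'anomalous': P(ore) = 0.7·0.5192 / (0.7·0.5192 + 0.45·0.4808) ≈ 0.6268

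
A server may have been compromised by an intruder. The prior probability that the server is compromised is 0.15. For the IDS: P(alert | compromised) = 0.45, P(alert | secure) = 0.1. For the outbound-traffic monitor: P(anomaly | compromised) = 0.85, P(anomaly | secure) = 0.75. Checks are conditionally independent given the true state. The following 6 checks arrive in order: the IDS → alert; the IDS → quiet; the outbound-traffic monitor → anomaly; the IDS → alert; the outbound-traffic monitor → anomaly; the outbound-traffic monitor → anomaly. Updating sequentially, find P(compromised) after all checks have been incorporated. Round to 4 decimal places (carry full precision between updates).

0.7607

After the IDS='alert': P(compromised) = 0.45·0.1500 / (0.45·0.1500 + 0.1·0.8500) ≈ 0.4426
After the IDS='quiet': P(compromised) = 0.55·0.4426 / (0.55·0.4426 + 0.9·0.5574) ≈ 0.3267
After the outbound-traffic monitor='anomaly': P(compromised) = 0.85·0.3267 / (0.85·0.3267 + 0.75·0.6733) ≈ 0.3548
After the IDS='alert': P(compromised) = 0.45·0.3548 / (0.45·0.3548 + 0.1·0.6452) ≈ 0.7122
After the outbound-traffic monitor='anomaly': P(compromised) = 0.85·0.7122 / (0.85·0.7122 + 0.75·0.2878) ≈ 0.7372
After the outbound-traffic monitor='anomaly': P(compromised) = 0.85·0.7372 / (0.85·0.7372 + 0.75·0.2628) ≈ 0.7607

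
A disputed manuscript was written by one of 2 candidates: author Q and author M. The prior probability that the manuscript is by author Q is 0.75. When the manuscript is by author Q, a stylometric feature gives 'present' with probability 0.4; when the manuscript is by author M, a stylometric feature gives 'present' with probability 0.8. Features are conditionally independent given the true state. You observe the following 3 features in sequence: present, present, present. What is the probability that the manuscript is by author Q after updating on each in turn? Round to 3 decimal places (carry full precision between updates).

After 'present': P(author Q) = 0.4·0.7500 / (0.4·0.7500 + 0.8·0.2500) ≈ 0.6000
After 'present': P(author Q) = 0.4·0.6000 / (0.4·0.6000 + 0.8·0.4000) ≈ 0.4286
After 'present': P(author Q) = 0.4·0.4286 / (0.4·0.4286 + 0.8·0.5714) ≈ 0.2727

0.273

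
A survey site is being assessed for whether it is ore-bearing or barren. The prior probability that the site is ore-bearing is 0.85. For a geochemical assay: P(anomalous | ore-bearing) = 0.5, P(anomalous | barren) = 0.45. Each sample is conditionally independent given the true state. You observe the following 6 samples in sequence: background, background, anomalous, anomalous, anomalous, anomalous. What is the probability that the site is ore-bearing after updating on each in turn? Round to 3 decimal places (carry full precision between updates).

0.877

After 'background': P(ore) = 0.5·0.8500 / (0.5·0.8500 + 0.55·0.1500) ≈ 0.8374
After 'background': P(ore) = 0.5·0.8374 / (0.5·0.8374 + 0.55·0.1626) ≈ 0.8240
After 'anomalous': P(ore) = 0.5·0.8240 / (0.5·0.8240 + 0.45·0.1760) ≈ 0.8388
After 'anomalous': P(ore) = 0.5·0.8388 / (0.5·0.8388 + 0.45·0.1612) ≈ 0.8525
After 'anomalous': P(ore) = 0.5·0.8525 / (0.5·0.8525 + 0.45·0.1475) ≈ 0.8653
After 'anomalous': P(ore) = 0.5·0.8653 / (0.5·0.8653 + 0.45·0.1347) ≈ 0.8771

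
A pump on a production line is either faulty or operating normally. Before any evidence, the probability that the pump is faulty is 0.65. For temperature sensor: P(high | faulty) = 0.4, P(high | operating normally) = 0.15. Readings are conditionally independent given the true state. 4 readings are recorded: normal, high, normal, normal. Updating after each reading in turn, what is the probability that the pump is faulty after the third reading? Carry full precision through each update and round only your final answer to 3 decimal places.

0.712

After 'normal': P(faulty) = 0.6·0.6500 / (0.6·0.6500 + 0.85·0.3500) ≈ 0.5673
After 'high': P(faulty) = 0.4·0.5673 / (0.4·0.5673 + 0.15·0.4327) ≈ 0.7776
After 'normal': P(faulty) = 0.6·0.7776 / (0.6·0.7776 + 0.85·0.2224) ≈ 0.7116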